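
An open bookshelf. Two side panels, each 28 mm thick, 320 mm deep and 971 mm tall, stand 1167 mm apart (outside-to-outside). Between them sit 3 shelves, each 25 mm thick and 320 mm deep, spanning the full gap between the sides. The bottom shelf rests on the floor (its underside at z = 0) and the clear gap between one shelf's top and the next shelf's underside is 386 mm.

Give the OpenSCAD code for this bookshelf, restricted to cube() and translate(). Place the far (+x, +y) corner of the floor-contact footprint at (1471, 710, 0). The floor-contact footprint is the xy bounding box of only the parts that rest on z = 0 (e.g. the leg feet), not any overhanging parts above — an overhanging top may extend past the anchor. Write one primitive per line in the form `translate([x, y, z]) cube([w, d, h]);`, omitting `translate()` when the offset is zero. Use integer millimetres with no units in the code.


translate([304, 390, 0]) cube([28, 320, 971]);
translate([1443, 390, 0]) cube([28, 320, 971]);
translate([332, 390, 0]) cube([1111, 320, 25]);
translate([332, 390, 411]) cube([1111, 320, 25]);
translate([332, 390, 822]) cube([1111, 320, 25]);


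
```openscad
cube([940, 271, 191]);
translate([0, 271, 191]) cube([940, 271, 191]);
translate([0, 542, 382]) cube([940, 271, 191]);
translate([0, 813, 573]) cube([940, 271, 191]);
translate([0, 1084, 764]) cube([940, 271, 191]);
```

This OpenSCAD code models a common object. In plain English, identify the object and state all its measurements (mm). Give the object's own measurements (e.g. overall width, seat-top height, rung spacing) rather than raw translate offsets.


A straight staircase of 5 solid steps. Each step is 940 mm wide (x), 271 mm deep (y, the going) and 191 mm tall (the rise). The first step rests on the floor; each subsequent step sits one going further in +y and one rise higher in +z, directly behind and above the previous step with no overlap.


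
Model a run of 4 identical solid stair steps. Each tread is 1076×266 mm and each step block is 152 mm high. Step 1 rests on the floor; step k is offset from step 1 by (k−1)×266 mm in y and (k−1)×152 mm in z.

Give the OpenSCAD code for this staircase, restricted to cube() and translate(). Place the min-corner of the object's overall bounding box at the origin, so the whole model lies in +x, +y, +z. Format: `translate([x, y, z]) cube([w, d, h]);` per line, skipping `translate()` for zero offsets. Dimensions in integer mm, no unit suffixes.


cube([1076, 266, 152]);
translate([0, 266, 152]) cube([1076, 266, 152]);
translate([0, 532, 304]) cube([1076, 266, 152]);
translate([0, 798, 456]) cube([1076, 266, 152]);


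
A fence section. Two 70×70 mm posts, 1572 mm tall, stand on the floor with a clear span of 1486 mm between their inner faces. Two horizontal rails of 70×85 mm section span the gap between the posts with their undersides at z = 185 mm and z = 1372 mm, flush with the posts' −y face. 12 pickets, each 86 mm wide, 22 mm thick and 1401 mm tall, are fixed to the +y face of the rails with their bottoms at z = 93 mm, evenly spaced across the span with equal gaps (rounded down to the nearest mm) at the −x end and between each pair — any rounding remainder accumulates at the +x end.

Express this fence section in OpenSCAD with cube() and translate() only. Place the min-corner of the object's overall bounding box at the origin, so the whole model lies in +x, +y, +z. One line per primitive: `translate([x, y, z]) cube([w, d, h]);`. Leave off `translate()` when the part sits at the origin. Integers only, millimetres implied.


cube([70, 70, 1572]);
translate([1556, 0, 0]) cube([70, 70, 1572]);
translate([70, 0, 185]) cube([1486, 70, 85]);
translate([70, 0, 1372]) cube([1486, 70, 85]);
translate([104, 70, 93]) cube([86, 22, 1401]);
translate([224, 70, 93]) cube([86, 22, 1401]);
translate([344, 70, 93]) cube([86, 22, 1401]);
translate([464, 70, 93]) cube([86, 22, 1401]);
translate([584, 70, 93]) cube([86, 22, 1401]);
translate([704, 70, 93]) cube([86, 22, 1401]);
translate([824, 70, 93]) cube([86, 22, 1401]);
translate([944, 70, 93]) cube([86, 22, 1401]);
translate([1064, 70, 93]) cube([86, 22, 1401]);
translate([1184, 70, 93]) cube([86, 22, 1401]);
translate([1304, 70, 93]) cube([86, 22, 1401]);
translate([1424, 70, 93]) cube([86, 22, 1401]);


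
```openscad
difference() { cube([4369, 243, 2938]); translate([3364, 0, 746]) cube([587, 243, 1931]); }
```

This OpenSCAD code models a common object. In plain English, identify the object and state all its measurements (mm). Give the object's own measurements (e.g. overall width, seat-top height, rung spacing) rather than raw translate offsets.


A wall 4369 mm long (x), 243 mm thick (y), 2938 mm tall, with a rectangular window opening cut through it. The opening is 587 mm wide and 1931 mm tall; its sill is at z = 746 mm and its near (−x) edge is 3364 mm from the wall's −x end. The opening passes through the full wall thickness.


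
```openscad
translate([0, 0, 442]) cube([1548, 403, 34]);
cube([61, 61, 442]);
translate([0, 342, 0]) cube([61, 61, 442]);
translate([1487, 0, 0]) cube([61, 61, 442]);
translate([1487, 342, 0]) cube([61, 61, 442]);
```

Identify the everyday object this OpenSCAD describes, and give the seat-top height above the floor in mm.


A bench. The seat-top height is 476 mm.

A long slab on four corner posts — a bench. The slab sits at z = 442 with thickness 34, so the top is 442 + 34 = 476 mm.


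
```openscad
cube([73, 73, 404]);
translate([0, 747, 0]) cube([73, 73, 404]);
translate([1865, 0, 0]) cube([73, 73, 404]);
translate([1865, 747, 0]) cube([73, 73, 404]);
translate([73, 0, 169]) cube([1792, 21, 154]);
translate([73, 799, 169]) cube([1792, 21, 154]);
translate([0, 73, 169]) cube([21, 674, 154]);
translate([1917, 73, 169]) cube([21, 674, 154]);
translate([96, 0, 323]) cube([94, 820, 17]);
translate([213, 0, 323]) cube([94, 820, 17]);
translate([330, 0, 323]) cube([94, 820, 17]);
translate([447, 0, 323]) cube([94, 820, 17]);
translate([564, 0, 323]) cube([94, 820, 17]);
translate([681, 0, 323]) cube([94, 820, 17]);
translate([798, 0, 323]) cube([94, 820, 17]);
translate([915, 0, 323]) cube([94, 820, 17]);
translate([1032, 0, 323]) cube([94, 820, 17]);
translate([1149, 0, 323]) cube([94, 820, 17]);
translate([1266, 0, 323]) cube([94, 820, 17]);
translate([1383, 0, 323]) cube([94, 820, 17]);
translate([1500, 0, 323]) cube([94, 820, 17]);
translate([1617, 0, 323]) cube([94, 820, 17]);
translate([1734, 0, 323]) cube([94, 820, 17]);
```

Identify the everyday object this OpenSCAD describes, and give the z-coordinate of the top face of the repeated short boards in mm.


A bed frame. The slat-top height is 340 mm.

Four posts, four rails, and a row of slats — a bed frame. Slats sit on the rails at z = 169 + 154 = 323; with slat thickness 17, the top is 340 mm.


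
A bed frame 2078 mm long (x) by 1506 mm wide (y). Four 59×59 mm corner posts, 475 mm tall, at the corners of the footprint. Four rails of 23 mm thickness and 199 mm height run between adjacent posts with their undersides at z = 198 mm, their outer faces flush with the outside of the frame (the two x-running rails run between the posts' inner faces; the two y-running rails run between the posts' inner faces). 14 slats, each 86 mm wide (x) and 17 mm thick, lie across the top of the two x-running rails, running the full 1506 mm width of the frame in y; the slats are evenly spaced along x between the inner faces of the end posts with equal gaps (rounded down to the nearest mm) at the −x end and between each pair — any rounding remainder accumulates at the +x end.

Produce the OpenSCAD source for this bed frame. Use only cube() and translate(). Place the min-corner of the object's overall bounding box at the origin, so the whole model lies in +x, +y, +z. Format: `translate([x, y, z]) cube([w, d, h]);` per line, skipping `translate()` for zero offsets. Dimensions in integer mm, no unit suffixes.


cube([59, 59, 475]);
translate([0, 1447, 0]) cube([59, 59, 475]);
translate([2019, 0, 0]) cube([59, 59, 475]);
translate([2019, 1447, 0]) cube([59, 59, 475]);
translate([59, 0, 198]) cube([1960, 23, 199]);
translate([59, 1483, 198]) cube([1960, 23, 199]);
translate([0, 59, 198]) cube([23, 1388, 199]);
translate([2055, 59, 198]) cube([23, 1388, 199]);
translate([109, 0, 397]) cube([86, 1506, 17]);
translate([245, 0, 397]) cube([86, 1506, 17]);
translate([381, 0, 397]) cube([86, 1506, 17]);
translate([517, 0, 397]) cube([86, 1506, 17]);
translate([653, 0, 397]) cube([86, 1506, 17]);
translate([789, 0, 397]) cube([86, 1506, 17]);
translate([925, 0, 397]) cube([86, 1506, 17]);
translate([1061, 0, 397]) cube([86, 1506, 17]);
translate([1197, 0, 397]) cube([86, 1506, 17]);
translate([1333, 0, 397]) cube([86, 1506, 17]);
translate([1469, 0, 397]) cube([86, 1506, 17]);
translate([1605, 0, 397]) cube([86, 1506, 17]);
translate([1741, 0, 397]) cube([86, 1506, 17]);
translate([1877, 0, 397]) cube([86, 1506, 17]);


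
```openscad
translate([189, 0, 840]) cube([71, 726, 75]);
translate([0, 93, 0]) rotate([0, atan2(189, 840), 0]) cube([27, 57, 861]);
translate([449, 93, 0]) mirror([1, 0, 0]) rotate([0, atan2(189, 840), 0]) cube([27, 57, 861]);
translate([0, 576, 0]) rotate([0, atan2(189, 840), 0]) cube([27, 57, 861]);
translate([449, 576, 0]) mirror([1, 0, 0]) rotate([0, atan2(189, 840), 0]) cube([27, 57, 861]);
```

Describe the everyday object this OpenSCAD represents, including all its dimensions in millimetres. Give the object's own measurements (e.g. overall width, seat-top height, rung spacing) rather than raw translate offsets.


A sawhorse. A 71×726×75 mm beam (x, y, z) sits on two A-frame leg pairs. Each pair is two raked legs of 27×57 mm section (57 mm along y) splaying symmetrically in x. Each leg rises 840 mm vertically over 189 mm of horizontal reach and is 861 mm long along its own axis. Every leg's outer bottom edge rests on the floor and its outer top edge meets a bottom edge of the beam — the left legs (tilting toward +x) meet the beam's −x bottom edge, the right legs (their mirror images, tilting toward −x) meet its +x bottom edge — so the leg tops tuck under the beam, the beam's underside is 840 mm above the floor, and the feet are 449 mm apart outside-to-outside with the beam centred between them. The two leg pairs are set in 93 mm from either end of the beam.


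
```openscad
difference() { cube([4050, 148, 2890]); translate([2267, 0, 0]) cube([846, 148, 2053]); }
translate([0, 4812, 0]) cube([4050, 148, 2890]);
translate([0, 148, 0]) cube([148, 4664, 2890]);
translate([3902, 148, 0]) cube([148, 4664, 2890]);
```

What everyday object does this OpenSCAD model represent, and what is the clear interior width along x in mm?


A single room. The interior width is 3754 mm.

Four walls enclosing a rectangle with a door in the front wall — a room. Outside width 4050 minus two 148 mm walls gives 3754 mm.


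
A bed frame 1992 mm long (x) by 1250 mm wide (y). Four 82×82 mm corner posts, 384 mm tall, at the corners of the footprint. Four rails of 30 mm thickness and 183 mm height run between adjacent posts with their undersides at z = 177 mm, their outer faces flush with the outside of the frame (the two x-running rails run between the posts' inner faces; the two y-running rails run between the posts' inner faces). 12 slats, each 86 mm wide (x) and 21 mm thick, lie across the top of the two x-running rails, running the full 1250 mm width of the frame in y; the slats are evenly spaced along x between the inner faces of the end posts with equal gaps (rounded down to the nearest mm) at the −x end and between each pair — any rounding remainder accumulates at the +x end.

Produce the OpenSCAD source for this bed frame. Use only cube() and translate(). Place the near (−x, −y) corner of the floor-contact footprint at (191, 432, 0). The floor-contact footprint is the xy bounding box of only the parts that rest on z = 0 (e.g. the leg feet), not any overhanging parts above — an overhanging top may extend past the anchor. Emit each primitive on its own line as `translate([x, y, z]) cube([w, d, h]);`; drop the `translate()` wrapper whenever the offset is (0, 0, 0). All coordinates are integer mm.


// slat z = rail_z + rail_h = 177 + 183 = 360
// slat gap = ⌊(1828 − 12·86) / 13⌋ = 61
translate([191, 432, 0]) cube([82, 82, 384]);
translate([191, 1600, 0]) cube([82, 82, 384]);
translate([2101, 432, 0]) cube([82, 82, 384]);
translate([2101, 1600, 0]) cube([82, 82, 384]);
translate([273, 432, 177]) cube([1828, 30, 183]);
translate([273, 1652, 177]) cube([1828, 30, 183]);
translate([191, 514, 177]) cube([30, 1086, 183]);
translate([2153, 514, 177]) cube([30, 1086, 183]);
translate([334, 432, 360]) cube([86, 1250, 21]);
translate([481, 432, 360]) cube([86, 1250, 21]);
translate([628, 432, 360]) cube([86, 1250, 21]);
translate([775, 432, 360]) cube([86, 1250, 21]);
translate([922, 432, 360]) cube([86, 1250, 21]);
translate([1069, 432, 360]) cube([86, 1250, 21]);
translate([1216, 432, 360]) cube([86, 1250, 21]);
translate([1363, 432, 360]) cube([86, 1250, 21]);
translate([1510, 432, 360]) cube([86, 1250, 21]);
translate([1657, 432, 360]) cube([86, 1250, 21]);
translate([1804, 432, 360]) cube([86, 1250, 21]);
translate([1951, 432, 360]) cube([86, 1250, 21]);


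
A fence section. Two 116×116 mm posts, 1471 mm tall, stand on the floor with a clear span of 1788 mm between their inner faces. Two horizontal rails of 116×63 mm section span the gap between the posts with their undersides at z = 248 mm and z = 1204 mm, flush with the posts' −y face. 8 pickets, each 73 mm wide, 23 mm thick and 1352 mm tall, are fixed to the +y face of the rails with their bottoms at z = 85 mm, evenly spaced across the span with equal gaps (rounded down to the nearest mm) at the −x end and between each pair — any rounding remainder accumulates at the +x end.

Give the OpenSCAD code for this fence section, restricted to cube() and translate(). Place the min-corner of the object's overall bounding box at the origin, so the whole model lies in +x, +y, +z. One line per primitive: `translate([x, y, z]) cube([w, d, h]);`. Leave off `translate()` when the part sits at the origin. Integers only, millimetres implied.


cube([116, 116, 1471]);
translate([1904, 0, 0]) cube([116, 116, 1471]);
translate([116, 0, 248]) cube([1788, 116, 63]);
translate([116, 0, 1204]) cube([1788, 116, 63]);
translate([249, 116, 85]) cube([73, 23, 1352]);
translate([455, 116, 85]) cube([73, 23, 1352]);
translate([661, 116, 85]) cube([73, 23, 1352]);
translate([867, 116, 85]) cube([73, 23, 1352]);
translate([1073, 116, 85]) cube([73, 23, 1352]);
translate([1279, 116, 85]) cube([73, 23, 1352]);
translate([1485, 116, 85]) cube([73, 23, 1352]);
translate([1691, 116, 85]) cube([73, 23, 1352]);


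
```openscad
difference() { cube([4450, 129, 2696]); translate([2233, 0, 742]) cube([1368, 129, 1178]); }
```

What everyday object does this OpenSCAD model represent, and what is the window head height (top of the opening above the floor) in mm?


A wall with a window opening. The window head height is 1920 mm.

A wall with a rectangular opening subtracted — a window. Sill at z = 742, opening 1178 mm tall, so the head is at 742 + 1178 = 1920 mm.


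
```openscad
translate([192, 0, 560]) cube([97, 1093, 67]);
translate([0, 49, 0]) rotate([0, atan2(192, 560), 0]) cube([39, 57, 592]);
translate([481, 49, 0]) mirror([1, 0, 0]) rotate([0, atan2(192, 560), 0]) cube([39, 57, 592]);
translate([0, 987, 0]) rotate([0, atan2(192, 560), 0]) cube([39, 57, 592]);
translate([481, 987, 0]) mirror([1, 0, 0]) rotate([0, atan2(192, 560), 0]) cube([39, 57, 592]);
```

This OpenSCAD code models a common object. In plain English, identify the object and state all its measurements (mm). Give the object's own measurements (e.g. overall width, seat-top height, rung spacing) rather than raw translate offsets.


A sawhorse. A 97×1093×67 mm beam (x, y, z) sits on two A-frame leg pairs. Each pair is two raked legs of 39×57 mm section (57 mm along y) splaying symmetrically in x. Each leg rises 560 mm vertically over 192 mm of horizontal reach and is 592 mm long along its own axis. Every leg's outer bottom edge rests on the floor and its outer top edge meets a bottom edge of the beam — the left legs (tilting toward +x) meet the beam's −x bottom edge, the right legs (their mirror images, tilting toward −x) meet its +x bottom edge — so the leg tops tuck under the beam, the beam's underside is 560 mm above the floor, and the feet are 481 mm apart outside-to-outside with the beam centred between them. The two leg pairs are set in 49 mm from either end of the beam.


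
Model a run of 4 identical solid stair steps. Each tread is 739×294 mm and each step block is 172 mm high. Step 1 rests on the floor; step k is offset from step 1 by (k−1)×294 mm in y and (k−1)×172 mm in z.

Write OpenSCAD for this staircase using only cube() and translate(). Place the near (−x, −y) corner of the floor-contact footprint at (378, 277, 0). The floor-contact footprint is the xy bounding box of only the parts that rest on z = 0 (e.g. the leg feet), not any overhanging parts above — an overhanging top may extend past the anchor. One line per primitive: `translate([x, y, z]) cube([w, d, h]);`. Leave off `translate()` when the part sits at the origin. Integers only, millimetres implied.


translate([378, 277, 0]) cube([739, 294, 172]);
translate([378, 571, 172]) cube([739, 294, 172]);
translate([378, 865, 344]) cube([739, 294, 172]);
translate([378, 1159, 516]) cube([739, 294, 172]);


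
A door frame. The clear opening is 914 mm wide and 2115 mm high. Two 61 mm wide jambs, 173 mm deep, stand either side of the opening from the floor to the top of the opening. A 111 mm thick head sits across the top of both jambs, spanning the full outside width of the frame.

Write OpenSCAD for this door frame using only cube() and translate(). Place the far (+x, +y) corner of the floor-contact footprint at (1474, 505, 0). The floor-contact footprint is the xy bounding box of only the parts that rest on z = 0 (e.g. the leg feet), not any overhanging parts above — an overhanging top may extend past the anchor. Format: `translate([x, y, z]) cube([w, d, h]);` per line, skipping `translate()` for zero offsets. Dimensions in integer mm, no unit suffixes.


translate([438, 332, 0]) cube([61, 173, 2115]);
translate([1413, 332, 0]) cube([61, 173, 2115]);
translate([438, 332, 2115]) cube([1036, 173, 111]);


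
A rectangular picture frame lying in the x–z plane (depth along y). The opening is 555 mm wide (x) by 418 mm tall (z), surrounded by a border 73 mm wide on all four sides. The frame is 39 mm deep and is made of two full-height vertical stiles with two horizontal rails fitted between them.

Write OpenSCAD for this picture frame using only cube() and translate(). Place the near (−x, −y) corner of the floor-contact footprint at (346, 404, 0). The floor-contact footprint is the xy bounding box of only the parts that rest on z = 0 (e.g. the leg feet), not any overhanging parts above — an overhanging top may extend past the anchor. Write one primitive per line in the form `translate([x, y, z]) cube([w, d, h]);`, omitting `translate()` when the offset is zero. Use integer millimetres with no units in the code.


translate([346, 404, 0]) cube([73, 39, 564]);
translate([974, 404, 0]) cube([73, 39, 564]);
translate([419, 404, 0]) cube([555, 39, 73]);
translate([419, 404, 491]) cube([555, 39, 73]);


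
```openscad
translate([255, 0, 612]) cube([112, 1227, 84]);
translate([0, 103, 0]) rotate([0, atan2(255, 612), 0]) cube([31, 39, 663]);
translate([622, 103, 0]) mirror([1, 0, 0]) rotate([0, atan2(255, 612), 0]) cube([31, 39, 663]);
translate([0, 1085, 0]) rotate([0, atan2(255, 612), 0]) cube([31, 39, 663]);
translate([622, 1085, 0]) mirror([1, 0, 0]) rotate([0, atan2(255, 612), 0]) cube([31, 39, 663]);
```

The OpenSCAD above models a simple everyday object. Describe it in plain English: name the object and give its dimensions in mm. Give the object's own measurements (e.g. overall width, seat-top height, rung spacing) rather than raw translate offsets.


A sawhorse. A 112×1227×84 mm beam (x, y, z) sits on two A-frame leg pairs. Each pair is two raked legs of 31×39 mm section (39 mm along y) splaying symmetrically in x. Each leg rises 612 mm vertically over 255 mm of horizontal reach and is 663 mm long along its own axis. Every leg's outer bottom edge rests on the floor and its outer top edge meets a bottom edge of the beam — the left legs (tilting toward +x) meet the beam's −x bottom edge, the right legs (their mirror images, tilting toward −x) meet its +x bottom edge — so the leg tops tuck under the beam, the beam's underside is 612 mm above the floor, and the feet are 622 mm apart outside-to-outside with the beam centred between them. The two leg pairs are set in 103 mm from either end of the beam.


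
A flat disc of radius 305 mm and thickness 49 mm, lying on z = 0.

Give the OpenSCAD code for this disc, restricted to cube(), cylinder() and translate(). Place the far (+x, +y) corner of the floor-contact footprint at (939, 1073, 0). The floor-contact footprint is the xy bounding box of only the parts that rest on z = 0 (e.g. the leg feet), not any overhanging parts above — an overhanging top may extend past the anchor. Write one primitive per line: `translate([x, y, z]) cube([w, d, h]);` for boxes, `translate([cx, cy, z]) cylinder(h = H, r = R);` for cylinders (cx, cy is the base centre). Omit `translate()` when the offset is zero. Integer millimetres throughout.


translate([634, 768, 0]) cylinder(h = 49, r = 305);


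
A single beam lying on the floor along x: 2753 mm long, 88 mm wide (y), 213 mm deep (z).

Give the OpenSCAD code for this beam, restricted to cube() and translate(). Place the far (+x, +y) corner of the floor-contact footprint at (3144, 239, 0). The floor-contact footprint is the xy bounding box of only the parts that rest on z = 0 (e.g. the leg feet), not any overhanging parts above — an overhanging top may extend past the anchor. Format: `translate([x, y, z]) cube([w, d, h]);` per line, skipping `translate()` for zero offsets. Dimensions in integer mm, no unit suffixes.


translate([391, 151, 0]) cube([2753, 88, 213]);


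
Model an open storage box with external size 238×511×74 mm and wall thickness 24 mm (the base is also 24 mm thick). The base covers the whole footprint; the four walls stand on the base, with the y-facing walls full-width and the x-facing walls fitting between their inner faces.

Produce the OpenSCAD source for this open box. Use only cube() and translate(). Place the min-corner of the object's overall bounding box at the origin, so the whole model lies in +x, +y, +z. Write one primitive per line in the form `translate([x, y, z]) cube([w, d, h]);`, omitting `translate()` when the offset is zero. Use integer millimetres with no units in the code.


cube([238, 511, 24]);
translate([0, 0, 24]) cube([238, 24, 50]);
translate([0, 487, 24]) cube([238, 24, 50]);
translate([0, 24, 24]) cube([24, 463, 50]);
translate([214, 24, 24]) cube([24, 463, 50]);


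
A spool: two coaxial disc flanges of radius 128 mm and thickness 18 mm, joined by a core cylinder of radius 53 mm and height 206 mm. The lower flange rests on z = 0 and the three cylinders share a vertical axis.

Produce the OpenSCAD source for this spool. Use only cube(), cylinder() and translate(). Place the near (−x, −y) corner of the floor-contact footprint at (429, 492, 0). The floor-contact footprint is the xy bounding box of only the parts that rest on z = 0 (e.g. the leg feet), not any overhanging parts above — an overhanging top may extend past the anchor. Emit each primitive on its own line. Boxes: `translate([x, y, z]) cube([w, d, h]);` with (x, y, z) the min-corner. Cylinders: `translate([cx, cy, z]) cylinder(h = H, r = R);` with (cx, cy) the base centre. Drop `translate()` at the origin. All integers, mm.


translate([557, 620, 0]) cylinder(h = 18, r = 128);
translate([557, 620, 18]) cylinder(h = 206, r = 53);
translate([557, 620, 224]) cylinder(h = 18, r = 128);


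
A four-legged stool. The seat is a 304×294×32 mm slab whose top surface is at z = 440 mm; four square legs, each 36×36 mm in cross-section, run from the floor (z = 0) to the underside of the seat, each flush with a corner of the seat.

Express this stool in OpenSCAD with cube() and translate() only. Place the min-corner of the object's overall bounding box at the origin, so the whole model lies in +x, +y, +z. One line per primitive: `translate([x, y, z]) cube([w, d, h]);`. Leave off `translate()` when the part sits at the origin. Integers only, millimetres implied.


// leg_h = 440 - 32 = 408
translate([0, 0, 408]) cube([304, 294, 32]);
cube([36, 36, 408]);
translate([268, 0, 0]) cube([36, 36, 408]);
translate([0, 258, 0]) cube([36, 36, 408]);
translate([268, 258, 0]) cube([36, 36, 408]);


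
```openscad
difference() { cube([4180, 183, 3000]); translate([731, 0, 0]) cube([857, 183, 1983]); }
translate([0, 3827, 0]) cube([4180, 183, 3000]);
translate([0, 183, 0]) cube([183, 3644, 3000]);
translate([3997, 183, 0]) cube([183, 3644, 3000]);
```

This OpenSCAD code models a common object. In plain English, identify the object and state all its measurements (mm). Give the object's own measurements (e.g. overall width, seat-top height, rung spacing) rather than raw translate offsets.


A single room: four walls, each 3000 mm tall and 183 mm thick, enclosing an outside footprint 4180×4010 mm (x × y), no floor or roof. The front and back walls (−y and +y sides) run the full x-width; the side walls fit between their inner faces. A door opening 857 mm wide and 1983 mm tall is cut through the front wall from the floor up, its −x edge 731 mm from the wall's −x end.


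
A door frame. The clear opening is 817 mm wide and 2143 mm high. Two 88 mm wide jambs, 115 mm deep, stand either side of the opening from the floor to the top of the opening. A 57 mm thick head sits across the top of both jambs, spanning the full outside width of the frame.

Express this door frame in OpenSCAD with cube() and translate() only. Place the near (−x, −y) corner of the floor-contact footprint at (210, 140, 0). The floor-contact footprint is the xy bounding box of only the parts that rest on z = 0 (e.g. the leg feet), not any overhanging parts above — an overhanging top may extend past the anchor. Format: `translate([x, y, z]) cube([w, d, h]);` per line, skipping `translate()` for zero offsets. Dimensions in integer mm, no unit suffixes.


translate([210, 140, 0]) cube([88, 115, 2143]);
translate([1115, 140, 0]) cube([88, 115, 2143]);
translate([210, 140, 2143]) cube([993, 115, 57]);


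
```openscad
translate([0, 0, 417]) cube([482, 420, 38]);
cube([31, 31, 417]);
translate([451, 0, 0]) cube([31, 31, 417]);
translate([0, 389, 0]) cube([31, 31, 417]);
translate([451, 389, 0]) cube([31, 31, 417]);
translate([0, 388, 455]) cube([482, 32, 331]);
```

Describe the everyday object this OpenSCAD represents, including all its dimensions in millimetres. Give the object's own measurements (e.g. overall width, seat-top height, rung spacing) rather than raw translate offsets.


A chair. The seat is a 482×420×38 mm slab with its top at z = 455 mm, on four 31×31 mm corner legs (flush with the seat edges, standing on z = 0). A flat backrest 32 mm thick, 331 mm tall, spans the full seat width and rises from the seat top along its +y edge, rear face flush with the rear of the seat.


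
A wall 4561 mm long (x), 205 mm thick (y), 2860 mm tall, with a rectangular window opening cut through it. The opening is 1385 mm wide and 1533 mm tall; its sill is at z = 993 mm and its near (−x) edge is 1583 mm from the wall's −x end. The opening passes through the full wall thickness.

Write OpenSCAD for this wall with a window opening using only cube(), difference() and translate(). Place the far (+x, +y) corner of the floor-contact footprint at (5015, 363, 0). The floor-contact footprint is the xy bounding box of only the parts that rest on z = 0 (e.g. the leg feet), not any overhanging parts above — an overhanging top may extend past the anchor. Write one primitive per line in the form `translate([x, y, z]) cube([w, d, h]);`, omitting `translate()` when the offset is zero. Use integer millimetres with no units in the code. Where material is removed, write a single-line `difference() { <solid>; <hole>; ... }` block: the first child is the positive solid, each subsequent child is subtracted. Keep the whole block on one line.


difference() { translate([454, 158, 0]) cube([4561, 205, 2860]); translate([2037, 158, 993]) cube([1385, 205, 1533]); }


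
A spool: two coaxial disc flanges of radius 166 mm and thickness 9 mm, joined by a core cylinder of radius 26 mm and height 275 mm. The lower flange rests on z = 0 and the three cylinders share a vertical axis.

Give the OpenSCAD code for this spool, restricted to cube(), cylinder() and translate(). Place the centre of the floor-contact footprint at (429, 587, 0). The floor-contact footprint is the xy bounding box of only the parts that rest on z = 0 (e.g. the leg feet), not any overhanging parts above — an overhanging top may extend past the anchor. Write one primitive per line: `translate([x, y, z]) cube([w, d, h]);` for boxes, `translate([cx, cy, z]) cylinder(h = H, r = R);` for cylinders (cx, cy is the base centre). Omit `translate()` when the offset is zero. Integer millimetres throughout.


translate([429, 587, 0]) cylinder(h = 9, r = 166);
translate([429, 587, 9]) cylinder(h = 275, r = 26);
translate([429, 587, 284]) cylinder(h = 9, r = 166);


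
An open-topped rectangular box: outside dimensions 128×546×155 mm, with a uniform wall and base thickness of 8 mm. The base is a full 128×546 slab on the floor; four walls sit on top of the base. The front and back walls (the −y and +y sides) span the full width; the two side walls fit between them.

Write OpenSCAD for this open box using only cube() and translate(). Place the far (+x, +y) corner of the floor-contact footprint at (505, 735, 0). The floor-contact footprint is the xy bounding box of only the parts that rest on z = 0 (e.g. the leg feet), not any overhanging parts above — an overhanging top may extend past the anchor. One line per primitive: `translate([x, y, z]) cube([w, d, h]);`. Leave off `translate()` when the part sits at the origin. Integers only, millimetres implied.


translate([377, 189, 0]) cube([128, 546, 8]);
translate([377, 189, 8]) cube([128, 8, 147]);
translate([377, 727, 8]) cube([128, 8, 147]);
translate([377, 197, 8]) cube([8, 530, 147]);
translate([497, 197, 8]) cube([8, 530, 147]);


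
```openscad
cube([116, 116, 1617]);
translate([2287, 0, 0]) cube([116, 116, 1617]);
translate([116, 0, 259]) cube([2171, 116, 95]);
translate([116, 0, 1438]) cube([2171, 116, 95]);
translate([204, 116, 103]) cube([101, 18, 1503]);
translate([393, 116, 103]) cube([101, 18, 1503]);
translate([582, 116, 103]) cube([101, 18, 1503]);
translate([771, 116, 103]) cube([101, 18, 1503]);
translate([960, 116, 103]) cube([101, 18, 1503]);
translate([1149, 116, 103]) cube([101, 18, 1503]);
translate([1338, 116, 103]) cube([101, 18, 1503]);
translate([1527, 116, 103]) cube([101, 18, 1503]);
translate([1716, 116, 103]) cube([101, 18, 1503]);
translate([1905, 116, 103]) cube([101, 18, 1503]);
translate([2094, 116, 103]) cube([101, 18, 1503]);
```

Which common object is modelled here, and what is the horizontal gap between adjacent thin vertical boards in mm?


A fence section. The picket gap is 88 mm.

Two posts, two rails, 11 pickets — a fence section. Span 2171 mm holds 11 pickets of 101 mm with 12 equal gaps: ⌊(2171 − 11·101) / 12⌋ = 88 mm.


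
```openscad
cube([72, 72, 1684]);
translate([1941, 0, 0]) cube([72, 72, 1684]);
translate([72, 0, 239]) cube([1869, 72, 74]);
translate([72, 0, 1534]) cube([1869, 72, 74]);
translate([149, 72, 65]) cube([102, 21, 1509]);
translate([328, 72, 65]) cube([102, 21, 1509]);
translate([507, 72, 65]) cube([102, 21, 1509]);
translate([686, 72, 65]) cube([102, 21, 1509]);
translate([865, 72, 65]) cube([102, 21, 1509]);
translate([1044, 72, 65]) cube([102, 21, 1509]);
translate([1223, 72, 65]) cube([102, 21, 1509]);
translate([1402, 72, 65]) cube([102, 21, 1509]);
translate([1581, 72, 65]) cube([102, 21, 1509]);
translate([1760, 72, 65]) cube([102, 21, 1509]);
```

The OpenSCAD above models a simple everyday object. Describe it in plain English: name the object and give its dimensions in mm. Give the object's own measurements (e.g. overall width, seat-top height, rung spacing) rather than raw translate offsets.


A fence section. Two 72×72 mm posts, 1684 mm tall, stand on the floor with a clear span of 1869 mm between their inner faces. Two horizontal rails of 72×74 mm section span the gap between the posts with their undersides at z = 239 mm and z = 1534 mm, flush with the posts' −y face. 10 pickets, each 102 mm wide, 21 mm thick and 1509 mm tall, are fixed to the +y face of the rails with their bottoms at z = 65 mm, spaced across the span with a 77 mm gap after the −x post and between neighbouring pickets, with 79 mm left before the +x post.


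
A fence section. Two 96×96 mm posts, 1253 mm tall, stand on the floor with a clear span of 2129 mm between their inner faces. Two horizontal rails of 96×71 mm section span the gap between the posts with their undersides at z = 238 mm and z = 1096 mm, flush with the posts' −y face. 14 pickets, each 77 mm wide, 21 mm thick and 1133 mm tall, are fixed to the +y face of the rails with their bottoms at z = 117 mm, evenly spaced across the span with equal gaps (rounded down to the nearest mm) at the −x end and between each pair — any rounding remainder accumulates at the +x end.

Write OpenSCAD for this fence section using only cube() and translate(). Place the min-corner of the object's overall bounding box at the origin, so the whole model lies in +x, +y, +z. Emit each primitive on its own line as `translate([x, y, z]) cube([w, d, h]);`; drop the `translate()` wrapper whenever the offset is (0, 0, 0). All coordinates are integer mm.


cube([96, 96, 1253]);
translate([2225, 0, 0]) cube([96, 96, 1253]);
translate([96, 0, 238]) cube([2129, 96, 71]);
translate([96, 0, 1096]) cube([2129, 96, 71]);
translate([166, 96, 117]) cube([77, 21, 1133]);
translate([313, 96, 117]) cube([77, 21, 1133]);
translate([460, 96, 117]) cube([77, 21, 1133]);
translate([607, 96, 117]) cube([77, 21, 1133]);
translate([754, 96, 117]) cube([77, 21, 1133]);
translate([901, 96, 117]) cube([77, 21, 1133]);
translate([1048, 96, 117]) cube([77, 21, 1133]);
translate([1195, 96, 117]) cube([77, 21, 1133]);
translate([1342, 96, 117]) cube([77, 21, 1133]);
translate([1489, 96, 117]) cube([77, 21, 1133]);
translate([1636, 96, 117]) cube([77, 21, 1133]);
translate([1783, 96, 117]) cube([77, 21, 1133]);
translate([1930, 96, 117]) cube([77, 21, 1133]);
translate([2077, 96, 117]) cube([77, 21, 1133]);


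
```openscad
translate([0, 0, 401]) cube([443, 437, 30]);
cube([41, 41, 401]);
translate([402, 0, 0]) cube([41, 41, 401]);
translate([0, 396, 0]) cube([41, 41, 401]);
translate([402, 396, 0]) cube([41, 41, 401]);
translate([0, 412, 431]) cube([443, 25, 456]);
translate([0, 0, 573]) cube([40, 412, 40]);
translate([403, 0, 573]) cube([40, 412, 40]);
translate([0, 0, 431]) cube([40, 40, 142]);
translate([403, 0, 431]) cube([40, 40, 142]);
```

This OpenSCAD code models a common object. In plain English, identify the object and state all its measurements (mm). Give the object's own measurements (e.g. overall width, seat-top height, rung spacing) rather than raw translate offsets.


A chair. The seat is a 443×437×30 mm slab with its top at z = 431 mm, on four 41×41 mm corner legs (flush with the seat edges, standing on z = 0). A flat backrest 25 mm thick, 456 mm tall, spans the full seat width and rises from the seat top along its +y edge, rear face flush with the rear of the seat. Two armrests of 40×40 mm section run along each side from the seat's front edge to the front of the backrest, top faces 182 mm above the seat top and outer faces flush with the seat's x-edges; a 40×40 mm post under the front of each armrest stands on the seat at the front corner.


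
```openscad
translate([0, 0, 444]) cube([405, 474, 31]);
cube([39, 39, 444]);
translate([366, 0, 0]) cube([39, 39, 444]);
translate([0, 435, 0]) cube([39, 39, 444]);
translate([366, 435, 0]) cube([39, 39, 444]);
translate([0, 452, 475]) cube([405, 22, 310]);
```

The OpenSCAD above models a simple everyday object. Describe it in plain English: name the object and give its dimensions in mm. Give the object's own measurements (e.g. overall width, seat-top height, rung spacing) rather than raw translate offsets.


A chair. The seat is a 405×474×31 mm slab with its top at z = 475 mm, on four 39×39 mm corner legs (flush with the seat edges, standing on z = 0). A flat backrest 22 mm thick, 310 mm tall, spans the full seat width and rises from the seat top along its +y edge, rear face flush with the rear of the seat.


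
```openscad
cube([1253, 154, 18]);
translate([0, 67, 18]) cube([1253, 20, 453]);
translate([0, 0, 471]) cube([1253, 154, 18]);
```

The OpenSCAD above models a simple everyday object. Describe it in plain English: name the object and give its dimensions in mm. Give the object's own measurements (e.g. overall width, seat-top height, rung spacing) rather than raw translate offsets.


An I-beam lying along x, 1253 mm long. Overall section height 489 mm. Two flanges 154 mm wide (y) and 18 mm thick, one on the floor and one at the top; a web 20 mm thick runs between them, centred on the flange width.


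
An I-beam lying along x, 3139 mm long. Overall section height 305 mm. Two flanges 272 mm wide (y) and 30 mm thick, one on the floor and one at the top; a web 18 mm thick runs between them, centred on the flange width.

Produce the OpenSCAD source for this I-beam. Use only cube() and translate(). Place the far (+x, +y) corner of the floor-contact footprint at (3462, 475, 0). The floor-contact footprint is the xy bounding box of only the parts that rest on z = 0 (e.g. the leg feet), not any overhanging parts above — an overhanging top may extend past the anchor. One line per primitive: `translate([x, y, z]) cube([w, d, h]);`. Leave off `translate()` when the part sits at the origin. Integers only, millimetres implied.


translate([323, 203, 0]) cube([3139, 272, 30]);
translate([323, 330, 30]) cube([3139, 18, 245]);
translate([323, 203, 275]) cube([3139, 272, 30]);


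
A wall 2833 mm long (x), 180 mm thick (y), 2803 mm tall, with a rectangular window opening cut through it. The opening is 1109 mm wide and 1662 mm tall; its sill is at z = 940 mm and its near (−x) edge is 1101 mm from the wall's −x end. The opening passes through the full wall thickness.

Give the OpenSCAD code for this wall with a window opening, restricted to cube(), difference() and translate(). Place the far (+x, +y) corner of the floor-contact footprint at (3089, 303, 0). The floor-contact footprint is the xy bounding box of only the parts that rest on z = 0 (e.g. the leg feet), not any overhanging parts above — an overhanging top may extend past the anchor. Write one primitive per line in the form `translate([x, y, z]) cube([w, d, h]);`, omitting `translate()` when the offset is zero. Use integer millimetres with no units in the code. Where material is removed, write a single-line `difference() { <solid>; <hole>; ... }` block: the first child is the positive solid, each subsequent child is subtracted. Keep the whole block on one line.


difference() { translate([256, 123, 0]) cube([2833, 180, 2803]); translate([1357, 123, 940]) cube([1109, 180, 1662]); }


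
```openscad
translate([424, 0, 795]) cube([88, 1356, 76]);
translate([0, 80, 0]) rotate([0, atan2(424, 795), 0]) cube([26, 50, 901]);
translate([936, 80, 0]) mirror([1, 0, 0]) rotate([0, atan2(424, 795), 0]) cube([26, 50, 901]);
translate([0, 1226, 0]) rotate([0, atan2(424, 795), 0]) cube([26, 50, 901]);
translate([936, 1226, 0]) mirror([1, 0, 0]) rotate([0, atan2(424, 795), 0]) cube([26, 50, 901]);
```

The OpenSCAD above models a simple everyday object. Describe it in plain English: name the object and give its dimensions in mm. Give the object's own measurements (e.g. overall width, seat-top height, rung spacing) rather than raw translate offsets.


A sawhorse. A 88×1356×76 mm beam (x, y, z) sits on two A-frame leg pairs. Each pair is two raked legs of 26×50 mm section (50 mm along y) splaying symmetrically in x. Each leg rises 795 mm vertically over 424 mm of horizontal reach and is 901 mm long along its own axis. Every leg's outer bottom edge rests on the floor and its outer top edge meets a bottom edge of the beam — the left legs (tilting toward +x) meet the beam's −x bottom edge, the right legs (their mirror images, tilting toward −x) meet its +x bottom edge — so the leg tops tuck under the beam, the beam's underside is 795 mm above the floor, and the feet are 936 mm apart outside-to-outside with the beam centred between them. The two leg pairs are set in 80 mm from either end of the beam.
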